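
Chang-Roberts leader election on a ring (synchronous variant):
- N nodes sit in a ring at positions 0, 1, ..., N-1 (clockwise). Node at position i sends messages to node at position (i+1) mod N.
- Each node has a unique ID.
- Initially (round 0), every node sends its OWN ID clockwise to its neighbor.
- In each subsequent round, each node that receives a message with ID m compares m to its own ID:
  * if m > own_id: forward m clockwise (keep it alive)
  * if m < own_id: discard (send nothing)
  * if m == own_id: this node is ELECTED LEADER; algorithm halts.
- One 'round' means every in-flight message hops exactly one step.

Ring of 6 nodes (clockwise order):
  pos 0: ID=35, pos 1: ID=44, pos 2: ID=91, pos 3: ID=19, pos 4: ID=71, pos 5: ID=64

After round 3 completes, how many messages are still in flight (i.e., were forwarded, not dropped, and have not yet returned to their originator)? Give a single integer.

Round 1: pos1(id44) recv 35: drop; pos2(id91) recv 44: drop; pos3(id19) recv 91: fwd; pos4(id71) recv 19: drop; pos5(id64) recv 71: fwd; pos0(id35) recv 64: fwd
Round 2: pos4(id71) recv 91: fwd; pos0(id35) recv 71: fwd; pos1(id44) recv 64: fwd
Round 3: pos5(id64) recv 91: fwd; pos1(id44) recv 71: fwd; pos2(id91) recv 64: drop
After round 3: 2 messages still in flight

Answer: 2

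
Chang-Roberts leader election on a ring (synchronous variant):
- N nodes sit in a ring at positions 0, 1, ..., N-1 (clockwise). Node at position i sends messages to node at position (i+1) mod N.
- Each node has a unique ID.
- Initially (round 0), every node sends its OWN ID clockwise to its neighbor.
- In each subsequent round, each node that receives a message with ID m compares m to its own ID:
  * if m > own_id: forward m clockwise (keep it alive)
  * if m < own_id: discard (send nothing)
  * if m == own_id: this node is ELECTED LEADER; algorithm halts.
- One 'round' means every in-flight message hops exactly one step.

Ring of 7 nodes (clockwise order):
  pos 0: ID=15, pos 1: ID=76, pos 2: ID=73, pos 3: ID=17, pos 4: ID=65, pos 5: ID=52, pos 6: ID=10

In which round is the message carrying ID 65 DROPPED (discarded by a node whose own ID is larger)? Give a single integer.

Round 1: pos1(id76) recv 15: drop; pos2(id73) recv 76: fwd; pos3(id17) recv 73: fwd; pos4(id65) recv 17: drop; pos5(id52) recv 65: fwd; pos6(id10) recv 52: fwd; pos0(id15) recv 10: drop
Round 2: pos3(id17) recv 76: fwd; pos4(id65) recv 73: fwd; pos6(id10) recv 65: fwd; pos0(id15) recv 52: fwd
Round 3: pos4(id65) recv 76: fwd; pos5(id52) recv 73: fwd; pos0(id15) recv 65: fwd; pos1(id76) recv 52: drop
Round 4: pos5(id52) recv 76: fwd; pos6(id10) recv 73: fwd; pos1(id76) recv 65: drop
Round 5: pos6(id10) recv 76: fwd; pos0(id15) recv 73: fwd
Round 6: pos0(id15) recv 76: fwd; pos1(id76) recv 73: drop
Round 7: pos1(id76) recv 76: ELECTED
Message ID 65 originates at pos 4; dropped at pos 1 in round 4

Answer: 4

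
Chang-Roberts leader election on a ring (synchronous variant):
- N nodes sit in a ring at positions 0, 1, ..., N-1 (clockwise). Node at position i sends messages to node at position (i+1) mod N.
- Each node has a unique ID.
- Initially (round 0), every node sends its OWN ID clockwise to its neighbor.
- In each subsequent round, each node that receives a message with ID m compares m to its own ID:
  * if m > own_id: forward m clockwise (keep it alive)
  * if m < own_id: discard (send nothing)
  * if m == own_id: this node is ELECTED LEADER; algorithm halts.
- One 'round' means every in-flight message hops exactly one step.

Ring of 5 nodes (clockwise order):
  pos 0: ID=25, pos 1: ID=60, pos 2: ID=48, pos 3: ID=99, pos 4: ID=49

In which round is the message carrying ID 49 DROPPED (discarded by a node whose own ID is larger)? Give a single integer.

Round 1: pos1(id60) recv 25: drop; pos2(id48) recv 60: fwd; pos3(id99) recv 48: drop; pos4(id49) recv 99: fwd; pos0(id25) recv 49: fwd
Round 2: pos3(id99) recv 60: drop; pos0(id25) recv 99: fwd; pos1(id60) recv 49: drop
Round 3: pos1(id60) recv 99: fwd
Round 4: pos2(id48) recv 99: fwd
Round 5: pos3(id99) recv 99: ELECTED
Message ID 49 originates at pos 4; dropped at pos 1 in round 2

Answer: 2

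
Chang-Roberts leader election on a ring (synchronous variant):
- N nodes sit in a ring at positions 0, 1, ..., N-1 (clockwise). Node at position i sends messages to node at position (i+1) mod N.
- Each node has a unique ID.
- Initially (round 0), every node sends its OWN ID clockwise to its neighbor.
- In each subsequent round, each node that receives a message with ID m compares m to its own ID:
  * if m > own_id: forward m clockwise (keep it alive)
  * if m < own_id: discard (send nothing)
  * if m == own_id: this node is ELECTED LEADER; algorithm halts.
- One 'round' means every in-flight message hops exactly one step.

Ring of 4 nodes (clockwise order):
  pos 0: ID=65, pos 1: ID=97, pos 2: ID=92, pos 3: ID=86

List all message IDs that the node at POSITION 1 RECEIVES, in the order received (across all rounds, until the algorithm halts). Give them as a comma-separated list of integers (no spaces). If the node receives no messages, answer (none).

Round 1: pos1(id97) recv 65: drop; pos2(id92) recv 97: fwd; pos3(id86) recv 92: fwd; pos0(id65) recv 86: fwd
Round 2: pos3(id86) recv 97: fwd; pos0(id65) recv 92: fwd; pos1(id97) recv 86: drop
Round 3: pos0(id65) recv 97: fwd; pos1(id97) recv 92: drop
Round 4: pos1(id97) recv 97: ELECTED

Answer: 65,86,92,97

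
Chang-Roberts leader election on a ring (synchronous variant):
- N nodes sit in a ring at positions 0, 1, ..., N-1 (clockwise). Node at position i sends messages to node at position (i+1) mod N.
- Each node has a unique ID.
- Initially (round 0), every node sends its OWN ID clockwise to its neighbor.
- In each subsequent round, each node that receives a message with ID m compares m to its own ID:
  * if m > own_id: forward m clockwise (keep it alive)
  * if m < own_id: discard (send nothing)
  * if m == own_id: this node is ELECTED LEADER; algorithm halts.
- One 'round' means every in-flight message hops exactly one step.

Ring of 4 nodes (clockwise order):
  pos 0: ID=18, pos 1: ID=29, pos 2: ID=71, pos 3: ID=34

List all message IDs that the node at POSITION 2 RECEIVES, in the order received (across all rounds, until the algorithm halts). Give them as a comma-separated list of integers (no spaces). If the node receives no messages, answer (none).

Answer: 29,34,71

Derivation:
Round 1: pos1(id29) recv 18: drop; pos2(id71) recv 29: drop; pos3(id34) recv 71: fwd; pos0(id18) recv 34: fwd
Round 2: pos0(id18) recv 71: fwd; pos1(id29) recv 34: fwd
Round 3: pos1(id29) recv 71: fwd; pos2(id71) recv 34: drop
Round 4: pos2(id71) recv 71: ELECTED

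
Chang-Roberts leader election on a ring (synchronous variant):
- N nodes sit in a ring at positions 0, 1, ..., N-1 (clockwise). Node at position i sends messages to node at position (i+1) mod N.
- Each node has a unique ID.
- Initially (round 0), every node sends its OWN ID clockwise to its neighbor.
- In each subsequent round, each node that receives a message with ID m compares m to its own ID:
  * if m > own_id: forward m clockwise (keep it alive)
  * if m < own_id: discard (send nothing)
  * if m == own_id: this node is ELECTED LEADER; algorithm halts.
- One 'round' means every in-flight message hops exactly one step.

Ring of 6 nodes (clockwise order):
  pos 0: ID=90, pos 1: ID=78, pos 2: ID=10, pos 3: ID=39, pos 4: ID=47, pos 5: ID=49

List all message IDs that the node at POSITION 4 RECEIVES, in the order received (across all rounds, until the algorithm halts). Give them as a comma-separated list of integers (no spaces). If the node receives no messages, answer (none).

Answer: 39,78,90

Derivation:
Round 1: pos1(id78) recv 90: fwd; pos2(id10) recv 78: fwd; pos3(id39) recv 10: drop; pos4(id47) recv 39: drop; pos5(id49) recv 47: drop; pos0(id90) recv 49: drop
Round 2: pos2(id10) recv 90: fwd; pos3(id39) recv 78: fwd
Round 3: pos3(id39) recv 90: fwd; pos4(id47) recv 78: fwd
Round 4: pos4(id47) recv 90: fwd; pos5(id49) recv 78: fwd
Round 5: pos5(id49) recv 90: fwd; pos0(id90) recv 78: drop
Round 6: pos0(id90) recv 90: ELECTED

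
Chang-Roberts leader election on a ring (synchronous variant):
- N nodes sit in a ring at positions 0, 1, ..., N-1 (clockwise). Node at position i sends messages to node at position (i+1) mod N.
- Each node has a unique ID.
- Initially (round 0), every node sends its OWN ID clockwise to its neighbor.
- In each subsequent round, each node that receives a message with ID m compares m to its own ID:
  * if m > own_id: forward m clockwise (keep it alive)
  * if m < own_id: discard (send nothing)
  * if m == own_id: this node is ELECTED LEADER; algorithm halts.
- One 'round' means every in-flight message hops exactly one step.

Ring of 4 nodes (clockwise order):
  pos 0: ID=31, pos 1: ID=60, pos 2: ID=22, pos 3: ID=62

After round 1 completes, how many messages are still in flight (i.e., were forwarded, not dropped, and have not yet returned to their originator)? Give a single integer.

Answer: 2

Derivation:
Round 1: pos1(id60) recv 31: drop; pos2(id22) recv 60: fwd; pos3(id62) recv 22: drop; pos0(id31) recv 62: fwd
After round 1: 2 messages still in flight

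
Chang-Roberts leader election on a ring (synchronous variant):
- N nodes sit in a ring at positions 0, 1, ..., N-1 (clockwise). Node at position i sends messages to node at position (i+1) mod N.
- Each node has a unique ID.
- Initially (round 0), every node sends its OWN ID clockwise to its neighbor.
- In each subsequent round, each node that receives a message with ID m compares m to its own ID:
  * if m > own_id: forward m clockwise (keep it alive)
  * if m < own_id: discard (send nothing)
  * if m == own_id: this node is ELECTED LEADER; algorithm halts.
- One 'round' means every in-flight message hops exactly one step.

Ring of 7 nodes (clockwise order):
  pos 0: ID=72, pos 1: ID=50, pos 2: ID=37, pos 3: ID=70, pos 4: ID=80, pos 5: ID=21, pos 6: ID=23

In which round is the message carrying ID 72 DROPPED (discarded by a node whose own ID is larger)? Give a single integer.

Answer: 4

Derivation:
Round 1: pos1(id50) recv 72: fwd; pos2(id37) recv 50: fwd; pos3(id70) recv 37: drop; pos4(id80) recv 70: drop; pos5(id21) recv 80: fwd; pos6(id23) recv 21: drop; pos0(id72) recv 23: drop
Round 2: pos2(id37) recv 72: fwd; pos3(id70) recv 50: drop; pos6(id23) recv 80: fwd
Round 3: pos3(id70) recv 72: fwd; pos0(id72) recv 80: fwd
Round 4: pos4(id80) recv 72: drop; pos1(id50) recv 80: fwd
Round 5: pos2(id37) recv 80: fwd
Round 6: pos3(id70) recv 80: fwd
Round 7: pos4(id80) recv 80: ELECTED
Message ID 72 originates at pos 0; dropped at pos 4 in round 4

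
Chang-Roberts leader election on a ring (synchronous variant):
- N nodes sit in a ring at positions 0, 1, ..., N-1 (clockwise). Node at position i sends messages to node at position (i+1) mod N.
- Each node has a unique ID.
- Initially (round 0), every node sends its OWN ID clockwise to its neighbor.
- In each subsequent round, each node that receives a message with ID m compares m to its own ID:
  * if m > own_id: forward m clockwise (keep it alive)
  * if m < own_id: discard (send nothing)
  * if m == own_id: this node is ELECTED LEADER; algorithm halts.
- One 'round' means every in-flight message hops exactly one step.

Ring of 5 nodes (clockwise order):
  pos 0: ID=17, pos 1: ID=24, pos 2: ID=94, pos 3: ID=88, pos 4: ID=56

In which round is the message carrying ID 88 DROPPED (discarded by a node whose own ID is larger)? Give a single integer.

Answer: 4

Derivation:
Round 1: pos1(id24) recv 17: drop; pos2(id94) recv 24: drop; pos3(id88) recv 94: fwd; pos4(id56) recv 88: fwd; pos0(id17) recv 56: fwd
Round 2: pos4(id56) recv 94: fwd; pos0(id17) recv 88: fwd; pos1(id24) recv 56: fwd
Round 3: pos0(id17) recv 94: fwd; pos1(id24) recv 88: fwd; pos2(id94) recv 56: drop
Round 4: pos1(id24) recv 94: fwd; pos2(id94) recv 88: drop
Round 5: pos2(id94) recv 94: ELECTED
Message ID 88 originates at pos 3; dropped at pos 2 in round 4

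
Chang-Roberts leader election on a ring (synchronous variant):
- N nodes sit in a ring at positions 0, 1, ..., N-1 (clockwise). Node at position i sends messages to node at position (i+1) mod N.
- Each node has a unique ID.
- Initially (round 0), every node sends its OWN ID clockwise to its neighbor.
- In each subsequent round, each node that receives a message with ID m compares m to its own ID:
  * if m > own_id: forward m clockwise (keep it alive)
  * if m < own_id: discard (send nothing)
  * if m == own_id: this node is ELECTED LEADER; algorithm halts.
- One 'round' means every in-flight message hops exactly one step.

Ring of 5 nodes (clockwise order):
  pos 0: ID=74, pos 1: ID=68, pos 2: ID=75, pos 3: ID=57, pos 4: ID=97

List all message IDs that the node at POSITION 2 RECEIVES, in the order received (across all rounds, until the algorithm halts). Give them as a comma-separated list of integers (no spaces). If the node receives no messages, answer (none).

Answer: 68,74,97

Derivation:
Round 1: pos1(id68) recv 74: fwd; pos2(id75) recv 68: drop; pos3(id57) recv 75: fwd; pos4(id97) recv 57: drop; pos0(id74) recv 97: fwd
Round 2: pos2(id75) recv 74: drop; pos4(id97) recv 75: drop; pos1(id68) recv 97: fwd
Round 3: pos2(id75) recv 97: fwd
Round 4: pos3(id57) recv 97: fwd
Round 5: pos4(id97) recv 97: ELECTED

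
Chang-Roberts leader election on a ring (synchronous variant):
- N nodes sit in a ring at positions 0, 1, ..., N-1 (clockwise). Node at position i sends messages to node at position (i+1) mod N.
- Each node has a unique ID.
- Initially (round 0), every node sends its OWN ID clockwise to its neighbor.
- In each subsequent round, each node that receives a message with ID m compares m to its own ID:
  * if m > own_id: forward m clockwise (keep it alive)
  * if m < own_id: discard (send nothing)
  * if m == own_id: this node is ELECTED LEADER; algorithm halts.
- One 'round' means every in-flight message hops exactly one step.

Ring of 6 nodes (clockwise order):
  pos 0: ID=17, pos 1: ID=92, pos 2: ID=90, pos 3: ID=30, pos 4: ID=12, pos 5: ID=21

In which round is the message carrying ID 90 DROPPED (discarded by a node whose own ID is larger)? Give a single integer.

Answer: 5

Derivation:
Round 1: pos1(id92) recv 17: drop; pos2(id90) recv 92: fwd; pos3(id30) recv 90: fwd; pos4(id12) recv 30: fwd; pos5(id21) recv 12: drop; pos0(id17) recv 21: fwd
Round 2: pos3(id30) recv 92: fwd; pos4(id12) recv 90: fwd; pos5(id21) recv 30: fwd; pos1(id92) recv 21: drop
Round 3: pos4(id12) recv 92: fwd; pos5(id21) recv 90: fwd; pos0(id17) recv 30: fwd
Round 4: pos5(id21) recv 92: fwd; pos0(id17) recv 90: fwd; pos1(id92) recv 30: drop
Round 5: pos0(id17) recv 92: fwd; pos1(id92) recv 90: drop
Round 6: pos1(id92) recv 92: ELECTED
Message ID 90 originates at pos 2; dropped at pos 1 in round 5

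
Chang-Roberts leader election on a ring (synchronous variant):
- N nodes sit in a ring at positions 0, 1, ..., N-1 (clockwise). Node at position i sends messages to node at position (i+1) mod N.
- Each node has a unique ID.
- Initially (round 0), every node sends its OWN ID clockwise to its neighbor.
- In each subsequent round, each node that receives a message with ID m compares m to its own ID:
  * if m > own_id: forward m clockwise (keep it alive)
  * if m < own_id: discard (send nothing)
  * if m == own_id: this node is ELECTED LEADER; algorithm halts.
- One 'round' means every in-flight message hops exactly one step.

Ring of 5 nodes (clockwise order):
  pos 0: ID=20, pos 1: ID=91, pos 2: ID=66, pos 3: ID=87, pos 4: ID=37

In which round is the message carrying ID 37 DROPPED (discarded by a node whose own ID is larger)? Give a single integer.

Answer: 2

Derivation:
Round 1: pos1(id91) recv 20: drop; pos2(id66) recv 91: fwd; pos3(id87) recv 66: drop; pos4(id37) recv 87: fwd; pos0(id20) recv 37: fwd
Round 2: pos3(id87) recv 91: fwd; pos0(id20) recv 87: fwd; pos1(id91) recv 37: drop
Round 3: pos4(id37) recv 91: fwd; pos1(id91) recv 87: drop
Round 4: pos0(id20) recv 91: fwd
Round 5: pos1(id91) recv 91: ELECTED
Message ID 37 originates at pos 4; dropped at pos 1 in round 2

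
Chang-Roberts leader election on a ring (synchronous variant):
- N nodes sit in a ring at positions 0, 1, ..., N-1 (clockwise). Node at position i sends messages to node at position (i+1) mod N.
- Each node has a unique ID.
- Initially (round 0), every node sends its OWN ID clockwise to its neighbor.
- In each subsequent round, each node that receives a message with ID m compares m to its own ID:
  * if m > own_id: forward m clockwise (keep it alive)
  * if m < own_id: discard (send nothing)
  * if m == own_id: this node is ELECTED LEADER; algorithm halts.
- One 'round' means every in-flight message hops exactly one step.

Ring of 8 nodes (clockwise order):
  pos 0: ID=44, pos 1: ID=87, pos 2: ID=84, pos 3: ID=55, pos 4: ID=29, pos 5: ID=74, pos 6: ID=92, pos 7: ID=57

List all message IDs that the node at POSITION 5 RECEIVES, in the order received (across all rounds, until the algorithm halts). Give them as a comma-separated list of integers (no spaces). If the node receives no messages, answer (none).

Round 1: pos1(id87) recv 44: drop; pos2(id84) recv 87: fwd; pos3(id55) recv 84: fwd; pos4(id29) recv 55: fwd; pos5(id74) recv 29: drop; pos6(id92) recv 74: drop; pos7(id57) recv 92: fwd; pos0(id44) recv 57: fwd
Round 2: pos3(id55) recv 87: fwd; pos4(id29) recv 84: fwd; pos5(id74) recv 55: drop; pos0(id44) recv 92: fwd; pos1(id87) recv 57: drop
Round 3: pos4(id29) recv 87: fwd; pos5(id74) recv 84: fwd; pos1(id87) recv 92: fwd
Round 4: pos5(id74) recv 87: fwd; pos6(id92) recv 84: drop; pos2(id84) recv 92: fwd
Round 5: pos6(id92) recv 87: drop; pos3(id55) recv 92: fwd
Round 6: pos4(id29) recv 92: fwd
Round 7: pos5(id74) recv 92: fwd
Round 8: pos6(id92) recv 92: ELECTED

Answer: 29,55,84,87,92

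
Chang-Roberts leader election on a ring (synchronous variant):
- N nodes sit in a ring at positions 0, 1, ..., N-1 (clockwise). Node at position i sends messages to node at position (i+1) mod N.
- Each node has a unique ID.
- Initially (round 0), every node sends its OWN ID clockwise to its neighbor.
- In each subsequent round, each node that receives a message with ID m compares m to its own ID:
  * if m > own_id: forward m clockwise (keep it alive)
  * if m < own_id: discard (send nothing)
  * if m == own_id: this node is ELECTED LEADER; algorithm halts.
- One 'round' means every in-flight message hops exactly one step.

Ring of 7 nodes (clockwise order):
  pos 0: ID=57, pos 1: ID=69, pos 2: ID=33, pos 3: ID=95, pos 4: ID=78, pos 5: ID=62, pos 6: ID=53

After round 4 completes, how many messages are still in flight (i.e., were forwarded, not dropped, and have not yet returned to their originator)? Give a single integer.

Answer: 2

Derivation:
Round 1: pos1(id69) recv 57: drop; pos2(id33) recv 69: fwd; pos3(id95) recv 33: drop; pos4(id78) recv 95: fwd; pos5(id62) recv 78: fwd; pos6(id53) recv 62: fwd; pos0(id57) recv 53: drop
Round 2: pos3(id95) recv 69: drop; pos5(id62) recv 95: fwd; pos6(id53) recv 78: fwd; pos0(id57) recv 62: fwd
Round 3: pos6(id53) recv 95: fwd; pos0(id57) recv 78: fwd; pos1(id69) recv 62: drop
Round 4: pos0(id57) recv 95: fwd; pos1(id69) recv 78: fwd
After round 4: 2 messages still in flight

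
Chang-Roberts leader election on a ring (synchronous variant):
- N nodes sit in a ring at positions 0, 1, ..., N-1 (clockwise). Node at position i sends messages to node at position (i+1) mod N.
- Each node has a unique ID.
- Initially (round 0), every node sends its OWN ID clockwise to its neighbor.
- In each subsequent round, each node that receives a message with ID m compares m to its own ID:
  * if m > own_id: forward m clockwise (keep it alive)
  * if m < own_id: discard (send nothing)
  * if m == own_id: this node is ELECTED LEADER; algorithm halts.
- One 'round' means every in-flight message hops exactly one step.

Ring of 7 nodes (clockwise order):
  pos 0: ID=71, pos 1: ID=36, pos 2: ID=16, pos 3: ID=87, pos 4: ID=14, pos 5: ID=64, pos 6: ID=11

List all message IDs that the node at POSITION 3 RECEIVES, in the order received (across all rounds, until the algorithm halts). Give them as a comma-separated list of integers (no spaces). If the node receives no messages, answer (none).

Answer: 16,36,71,87

Derivation:
Round 1: pos1(id36) recv 71: fwd; pos2(id16) recv 36: fwd; pos3(id87) recv 16: drop; pos4(id14) recv 87: fwd; pos5(id64) recv 14: drop; pos6(id11) recv 64: fwd; pos0(id71) recv 11: drop
Round 2: pos2(id16) recv 71: fwd; pos3(id87) recv 36: drop; pos5(id64) recv 87: fwd; pos0(id71) recv 64: drop
Round 3: pos3(id87) recv 71: drop; pos6(id11) recv 87: fwd
Round 4: pos0(id71) recv 87: fwd
Round 5: pos1(id36) recv 87: fwd
Round 6: pos2(id16) recv 87: fwd
Round 7: pos3(id87) recv 87: ELECTED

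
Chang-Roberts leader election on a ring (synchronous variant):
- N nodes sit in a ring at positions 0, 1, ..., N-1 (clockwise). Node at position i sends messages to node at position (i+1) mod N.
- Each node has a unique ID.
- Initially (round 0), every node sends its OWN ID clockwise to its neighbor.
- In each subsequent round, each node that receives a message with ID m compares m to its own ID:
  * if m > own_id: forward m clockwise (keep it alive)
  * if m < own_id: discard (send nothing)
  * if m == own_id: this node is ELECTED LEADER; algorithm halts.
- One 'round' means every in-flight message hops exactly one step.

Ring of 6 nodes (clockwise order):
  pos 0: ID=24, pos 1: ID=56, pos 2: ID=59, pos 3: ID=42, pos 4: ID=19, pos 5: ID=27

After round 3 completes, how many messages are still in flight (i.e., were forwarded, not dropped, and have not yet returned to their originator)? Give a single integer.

Answer: 2

Derivation:
Round 1: pos1(id56) recv 24: drop; pos2(id59) recv 56: drop; pos3(id42) recv 59: fwd; pos4(id19) recv 42: fwd; pos5(id27) recv 19: drop; pos0(id24) recv 27: fwd
Round 2: pos4(id19) recv 59: fwd; pos5(id27) recv 42: fwd; pos1(id56) recv 27: drop
Round 3: pos5(id27) recv 59: fwd; pos0(id24) recv 42: fwd
After round 3: 2 messages still in flight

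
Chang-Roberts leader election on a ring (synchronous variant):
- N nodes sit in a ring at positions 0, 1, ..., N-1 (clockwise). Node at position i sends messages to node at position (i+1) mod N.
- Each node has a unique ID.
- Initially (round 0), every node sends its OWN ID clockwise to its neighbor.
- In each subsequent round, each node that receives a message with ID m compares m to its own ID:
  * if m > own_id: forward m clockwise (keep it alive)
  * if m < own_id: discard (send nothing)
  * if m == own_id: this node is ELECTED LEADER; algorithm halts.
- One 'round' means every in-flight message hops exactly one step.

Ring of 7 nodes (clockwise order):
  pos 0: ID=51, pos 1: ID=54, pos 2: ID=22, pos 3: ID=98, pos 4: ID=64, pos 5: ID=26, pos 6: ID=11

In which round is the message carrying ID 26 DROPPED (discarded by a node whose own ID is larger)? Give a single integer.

Answer: 2

Derivation:
Round 1: pos1(id54) recv 51: drop; pos2(id22) recv 54: fwd; pos3(id98) recv 22: drop; pos4(id64) recv 98: fwd; pos5(id26) recv 64: fwd; pos6(id11) recv 26: fwd; pos0(id51) recv 11: drop
Round 2: pos3(id98) recv 54: drop; pos5(id26) recv 98: fwd; pos6(id11) recv 64: fwd; pos0(id51) recv 26: drop
Round 3: pos6(id11) recv 98: fwd; pos0(id51) recv 64: fwd
Round 4: pos0(id51) recv 98: fwd; pos1(id54) recv 64: fwd
Round 5: pos1(id54) recv 98: fwd; pos2(id22) recv 64: fwd
Round 6: pos2(id22) recv 98: fwd; pos3(id98) recv 64: drop
Round 7: pos3(id98) recv 98: ELECTED
Message ID 26 originates at pos 5; dropped at pos 0 in round 2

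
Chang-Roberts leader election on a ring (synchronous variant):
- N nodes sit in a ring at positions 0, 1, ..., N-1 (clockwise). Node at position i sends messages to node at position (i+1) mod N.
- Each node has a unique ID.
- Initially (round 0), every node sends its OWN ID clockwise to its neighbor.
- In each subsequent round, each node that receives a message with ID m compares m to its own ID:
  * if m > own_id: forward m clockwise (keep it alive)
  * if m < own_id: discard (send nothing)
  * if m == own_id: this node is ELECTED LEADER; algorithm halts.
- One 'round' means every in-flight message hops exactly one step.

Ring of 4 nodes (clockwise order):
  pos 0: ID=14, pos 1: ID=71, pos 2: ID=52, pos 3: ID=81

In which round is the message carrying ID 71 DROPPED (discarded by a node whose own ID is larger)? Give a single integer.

Round 1: pos1(id71) recv 14: drop; pos2(id52) recv 71: fwd; pos3(id81) recv 52: drop; pos0(id14) recv 81: fwd
Round 2: pos3(id81) recv 71: drop; pos1(id71) recv 81: fwd
Round 3: pos2(id52) recv 81: fwd
Round 4: pos3(id81) recv 81: ELECTED
Message ID 71 originates at pos 1; dropped at pos 3 in round 2

Answer: 2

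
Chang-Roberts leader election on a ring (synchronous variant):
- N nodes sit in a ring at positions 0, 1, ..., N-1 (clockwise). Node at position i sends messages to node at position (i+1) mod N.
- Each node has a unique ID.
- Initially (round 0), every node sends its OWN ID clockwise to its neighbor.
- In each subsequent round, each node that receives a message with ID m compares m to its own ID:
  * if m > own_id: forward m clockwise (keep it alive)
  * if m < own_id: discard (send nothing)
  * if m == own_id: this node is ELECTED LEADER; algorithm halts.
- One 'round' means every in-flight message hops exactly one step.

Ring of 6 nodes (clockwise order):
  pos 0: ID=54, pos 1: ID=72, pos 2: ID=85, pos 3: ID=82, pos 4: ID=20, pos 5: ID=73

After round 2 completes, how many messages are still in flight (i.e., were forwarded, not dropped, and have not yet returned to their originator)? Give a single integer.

Round 1: pos1(id72) recv 54: drop; pos2(id85) recv 72: drop; pos3(id82) recv 85: fwd; pos4(id20) recv 82: fwd; pos5(id73) recv 20: drop; pos0(id54) recv 73: fwd
Round 2: pos4(id20) recv 85: fwd; pos5(id73) recv 82: fwd; pos1(id72) recv 73: fwd
After round 2: 3 messages still in flight

Answer: 3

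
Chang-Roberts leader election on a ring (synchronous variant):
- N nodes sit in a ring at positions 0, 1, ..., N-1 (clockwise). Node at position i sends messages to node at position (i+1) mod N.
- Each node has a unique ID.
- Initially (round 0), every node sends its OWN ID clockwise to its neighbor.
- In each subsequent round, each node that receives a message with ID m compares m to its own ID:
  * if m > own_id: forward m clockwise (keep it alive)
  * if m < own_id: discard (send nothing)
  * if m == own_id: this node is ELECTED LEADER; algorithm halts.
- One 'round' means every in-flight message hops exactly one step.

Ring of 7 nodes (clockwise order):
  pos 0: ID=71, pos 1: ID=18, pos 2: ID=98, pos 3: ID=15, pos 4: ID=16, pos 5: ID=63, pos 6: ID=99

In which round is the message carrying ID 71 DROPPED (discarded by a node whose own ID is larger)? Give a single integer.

Round 1: pos1(id18) recv 71: fwd; pos2(id98) recv 18: drop; pos3(id15) recv 98: fwd; pos4(id16) recv 15: drop; pos5(id63) recv 16: drop; pos6(id99) recv 63: drop; pos0(id71) recv 99: fwd
Round 2: pos2(id98) recv 71: drop; pos4(id16) recv 98: fwd; pos1(id18) recv 99: fwd
Round 3: pos5(id63) recv 98: fwd; pos2(id98) recv 99: fwd
Round 4: pos6(id99) recv 98: drop; pos3(id15) recv 99: fwd
Round 5: pos4(id16) recv 99: fwd
Round 6: pos5(id63) recv 99: fwd
Round 7: pos6(id99) recv 99: ELECTED
Message ID 71 originates at pos 0; dropped at pos 2 in round 2

Answer: 2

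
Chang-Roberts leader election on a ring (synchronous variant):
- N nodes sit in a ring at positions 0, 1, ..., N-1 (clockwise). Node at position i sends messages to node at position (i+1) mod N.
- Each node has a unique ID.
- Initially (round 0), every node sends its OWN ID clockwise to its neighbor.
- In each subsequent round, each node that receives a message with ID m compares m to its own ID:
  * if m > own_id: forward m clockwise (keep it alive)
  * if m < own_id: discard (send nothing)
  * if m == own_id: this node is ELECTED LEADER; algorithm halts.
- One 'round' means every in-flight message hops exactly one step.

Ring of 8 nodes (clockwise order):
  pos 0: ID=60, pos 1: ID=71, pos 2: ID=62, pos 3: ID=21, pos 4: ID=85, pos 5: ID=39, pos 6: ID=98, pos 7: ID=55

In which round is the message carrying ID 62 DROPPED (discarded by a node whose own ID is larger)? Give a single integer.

Round 1: pos1(id71) recv 60: drop; pos2(id62) recv 71: fwd; pos3(id21) recv 62: fwd; pos4(id85) recv 21: drop; pos5(id39) recv 85: fwd; pos6(id98) recv 39: drop; pos7(id55) recv 98: fwd; pos0(id60) recv 55: drop
Round 2: pos3(id21) recv 71: fwd; pos4(id85) recv 62: drop; pos6(id98) recv 85: drop; pos0(id60) recv 98: fwd
Round 3: pos4(id85) recv 71: drop; pos1(id71) recv 98: fwd
Round 4: pos2(id62) recv 98: fwd
Round 5: pos3(id21) recv 98: fwd
Round 6: pos4(id85) recv 98: fwd
Round 7: pos5(id39) recv 98: fwd
Round 8: pos6(id98) recv 98: ELECTED
Message ID 62 originates at pos 2; dropped at pos 4 in round 2

Answer: 2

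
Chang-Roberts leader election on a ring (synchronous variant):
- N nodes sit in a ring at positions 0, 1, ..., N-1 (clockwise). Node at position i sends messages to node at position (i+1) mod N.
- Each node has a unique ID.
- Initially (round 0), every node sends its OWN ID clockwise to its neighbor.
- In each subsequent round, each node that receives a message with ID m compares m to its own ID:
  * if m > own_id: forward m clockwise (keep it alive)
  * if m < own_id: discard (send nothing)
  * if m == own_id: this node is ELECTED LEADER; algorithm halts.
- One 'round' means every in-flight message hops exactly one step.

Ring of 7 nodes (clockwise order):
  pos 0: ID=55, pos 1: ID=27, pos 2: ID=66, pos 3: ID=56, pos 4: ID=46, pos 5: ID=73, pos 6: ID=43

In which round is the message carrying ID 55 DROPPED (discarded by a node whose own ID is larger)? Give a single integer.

Round 1: pos1(id27) recv 55: fwd; pos2(id66) recv 27: drop; pos3(id56) recv 66: fwd; pos4(id46) recv 56: fwd; pos5(id73) recv 46: drop; pos6(id43) recv 73: fwd; pos0(id55) recv 43: drop
Round 2: pos2(id66) recv 55: drop; pos4(id46) recv 66: fwd; pos5(id73) recv 56: drop; pos0(id55) recv 73: fwd
Round 3: pos5(id73) recv 66: drop; pos1(id27) recv 73: fwd
Round 4: pos2(id66) recv 73: fwd
Round 5: pos3(id56) recv 73: fwd
Round 6: pos4(id46) recv 73: fwd
Round 7: pos5(id73) recv 73: ELECTED
Message ID 55 originates at pos 0; dropped at pos 2 in round 2

Answer: 2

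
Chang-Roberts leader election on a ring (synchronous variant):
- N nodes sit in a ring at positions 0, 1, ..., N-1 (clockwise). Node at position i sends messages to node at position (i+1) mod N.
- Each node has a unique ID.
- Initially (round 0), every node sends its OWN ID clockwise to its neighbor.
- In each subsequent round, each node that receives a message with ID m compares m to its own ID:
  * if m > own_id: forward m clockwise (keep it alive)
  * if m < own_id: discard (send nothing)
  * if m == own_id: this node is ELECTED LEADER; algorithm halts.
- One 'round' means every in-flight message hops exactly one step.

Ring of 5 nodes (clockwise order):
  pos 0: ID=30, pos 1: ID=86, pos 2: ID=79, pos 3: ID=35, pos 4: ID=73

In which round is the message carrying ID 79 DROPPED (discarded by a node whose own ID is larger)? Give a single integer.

Answer: 4

Derivation:
Round 1: pos1(id86) recv 30: drop; pos2(id79) recv 86: fwd; pos3(id35) recv 79: fwd; pos4(id73) recv 35: drop; pos0(id30) recv 73: fwd
Round 2: pos3(id35) recv 86: fwd; pos4(id73) recv 79: fwd; pos1(id86) recv 73: drop
Round 3: pos4(id73) recv 86: fwd; pos0(id30) recv 79: fwd
Round 4: pos0(id30) recv 86: fwd; pos1(id86) recv 79: drop
Round 5: pos1(id86) recv 86: ELECTED
Message ID 79 originates at pos 2; dropped at pos 1 in round 4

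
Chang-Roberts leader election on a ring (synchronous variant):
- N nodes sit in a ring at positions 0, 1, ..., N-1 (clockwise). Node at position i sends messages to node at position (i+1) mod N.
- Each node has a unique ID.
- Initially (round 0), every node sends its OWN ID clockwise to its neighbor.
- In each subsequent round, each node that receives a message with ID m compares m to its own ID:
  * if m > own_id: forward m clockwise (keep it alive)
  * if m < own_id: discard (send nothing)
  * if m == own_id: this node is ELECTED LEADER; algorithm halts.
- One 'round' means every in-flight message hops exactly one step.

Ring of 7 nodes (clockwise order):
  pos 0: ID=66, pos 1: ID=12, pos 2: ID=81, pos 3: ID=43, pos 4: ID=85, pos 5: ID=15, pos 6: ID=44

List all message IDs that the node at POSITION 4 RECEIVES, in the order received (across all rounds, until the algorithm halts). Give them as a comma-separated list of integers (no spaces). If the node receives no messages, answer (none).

Round 1: pos1(id12) recv 66: fwd; pos2(id81) recv 12: drop; pos3(id43) recv 81: fwd; pos4(id85) recv 43: drop; pos5(id15) recv 85: fwd; pos6(id44) recv 15: drop; pos0(id66) recv 44: drop
Round 2: pos2(id81) recv 66: drop; pos4(id85) recv 81: drop; pos6(id44) recv 85: fwd
Round 3: pos0(id66) recv 85: fwd
Round 4: pos1(id12) recv 85: fwd
Round 5: pos2(id81) recv 85: fwd
Round 6: pos3(id43) recv 85: fwd
Round 7: pos4(id85) recv 85: ELECTED

Answer: 43,81,85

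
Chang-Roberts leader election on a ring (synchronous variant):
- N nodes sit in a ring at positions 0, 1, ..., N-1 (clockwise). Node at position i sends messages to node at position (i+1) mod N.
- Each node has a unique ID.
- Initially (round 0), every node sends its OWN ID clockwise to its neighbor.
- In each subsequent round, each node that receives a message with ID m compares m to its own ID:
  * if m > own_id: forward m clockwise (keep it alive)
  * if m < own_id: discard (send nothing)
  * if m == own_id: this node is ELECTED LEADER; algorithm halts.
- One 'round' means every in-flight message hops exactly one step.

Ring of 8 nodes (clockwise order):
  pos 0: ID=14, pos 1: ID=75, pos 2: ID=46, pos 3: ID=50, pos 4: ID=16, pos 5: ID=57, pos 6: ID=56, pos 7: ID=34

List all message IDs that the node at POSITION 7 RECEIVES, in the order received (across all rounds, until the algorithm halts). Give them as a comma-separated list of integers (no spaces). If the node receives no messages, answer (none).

Round 1: pos1(id75) recv 14: drop; pos2(id46) recv 75: fwd; pos3(id50) recv 46: drop; pos4(id16) recv 50: fwd; pos5(id57) recv 16: drop; pos6(id56) recv 57: fwd; pos7(id34) recv 56: fwd; pos0(id14) recv 34: fwd
Round 2: pos3(id50) recv 75: fwd; pos5(id57) recv 50: drop; pos7(id34) recv 57: fwd; pos0(id14) recv 56: fwd; pos1(id75) recv 34: drop
Round 3: pos4(id16) recv 75: fwd; pos0(id14) recv 57: fwd; pos1(id75) recv 56: drop
Round 4: pos5(id57) recv 75: fwd; pos1(id75) recv 57: drop
Round 5: pos6(id56) recv 75: fwd
Round 6: pos7(id34) recv 75: fwd
Round 7: pos0(id14) recv 75: fwd
Round 8: pos1(id75) recv 75: ELECTED

Answer: 56,57,75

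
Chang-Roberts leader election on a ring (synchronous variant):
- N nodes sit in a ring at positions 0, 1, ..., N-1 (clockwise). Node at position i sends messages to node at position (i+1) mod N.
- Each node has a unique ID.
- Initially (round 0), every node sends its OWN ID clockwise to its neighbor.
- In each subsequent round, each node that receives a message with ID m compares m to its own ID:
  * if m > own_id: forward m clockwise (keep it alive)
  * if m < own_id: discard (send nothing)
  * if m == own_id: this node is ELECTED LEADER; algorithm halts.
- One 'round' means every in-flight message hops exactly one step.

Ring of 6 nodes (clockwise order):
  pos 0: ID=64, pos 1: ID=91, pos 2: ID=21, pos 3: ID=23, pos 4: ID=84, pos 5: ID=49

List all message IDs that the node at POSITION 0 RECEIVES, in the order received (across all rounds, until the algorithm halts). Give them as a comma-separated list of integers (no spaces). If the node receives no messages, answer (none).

Round 1: pos1(id91) recv 64: drop; pos2(id21) recv 91: fwd; pos3(id23) recv 21: drop; pos4(id84) recv 23: drop; pos5(id49) recv 84: fwd; pos0(id64) recv 49: drop
Round 2: pos3(id23) recv 91: fwd; pos0(id64) recv 84: fwd
Round 3: pos4(id84) recv 91: fwd; pos1(id91) recv 84: drop
Round 4: pos5(id49) recv 91: fwd
Round 5: pos0(id64) recv 91: fwd
Round 6: pos1(id91) recv 91: ELECTED

Answer: 49,84,91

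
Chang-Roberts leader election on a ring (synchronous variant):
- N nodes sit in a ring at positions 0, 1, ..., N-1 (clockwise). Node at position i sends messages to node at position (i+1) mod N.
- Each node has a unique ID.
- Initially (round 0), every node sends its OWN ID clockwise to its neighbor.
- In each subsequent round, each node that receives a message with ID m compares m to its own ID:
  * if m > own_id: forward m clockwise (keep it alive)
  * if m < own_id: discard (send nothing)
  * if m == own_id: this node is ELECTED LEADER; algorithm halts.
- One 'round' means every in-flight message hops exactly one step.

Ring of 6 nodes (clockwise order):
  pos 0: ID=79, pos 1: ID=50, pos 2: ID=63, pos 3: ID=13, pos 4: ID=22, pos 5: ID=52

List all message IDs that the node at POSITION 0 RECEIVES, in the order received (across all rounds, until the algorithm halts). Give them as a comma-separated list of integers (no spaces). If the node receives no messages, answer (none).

Round 1: pos1(id50) recv 79: fwd; pos2(id63) recv 50: drop; pos3(id13) recv 63: fwd; pos4(id22) recv 13: drop; pos5(id52) recv 22: drop; pos0(id79) recv 52: drop
Round 2: pos2(id63) recv 79: fwd; pos4(id22) recv 63: fwd
Round 3: pos3(id13) recv 79: fwd; pos5(id52) recv 63: fwd
Round 4: pos4(id22) recv 79: fwd; pos0(id79) recv 63: drop
Round 5: pos5(id52) recv 79: fwd
Round 6: pos0(id79) recv 79: ELECTED

Answer: 52,63,79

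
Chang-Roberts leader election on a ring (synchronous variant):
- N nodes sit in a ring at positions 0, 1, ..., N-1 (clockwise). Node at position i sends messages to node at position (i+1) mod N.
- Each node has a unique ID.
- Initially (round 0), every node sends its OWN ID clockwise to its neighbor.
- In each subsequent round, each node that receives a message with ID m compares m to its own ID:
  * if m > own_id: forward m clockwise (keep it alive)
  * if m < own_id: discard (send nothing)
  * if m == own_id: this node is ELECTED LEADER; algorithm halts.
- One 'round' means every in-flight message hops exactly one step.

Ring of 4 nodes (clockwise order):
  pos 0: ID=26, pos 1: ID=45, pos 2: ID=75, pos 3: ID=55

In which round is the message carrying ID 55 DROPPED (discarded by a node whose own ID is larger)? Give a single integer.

Round 1: pos1(id45) recv 26: drop; pos2(id75) recv 45: drop; pos3(id55) recv 75: fwd; pos0(id26) recv 55: fwd
Round 2: pos0(id26) recv 75: fwd; pos1(id45) recv 55: fwd
Round 3: pos1(id45) recv 75: fwd; pos2(id75) recv 55: drop
Round 4: pos2(id75) recv 75: ELECTED
Message ID 55 originates at pos 3; dropped at pos 2 in round 3

Answer: 3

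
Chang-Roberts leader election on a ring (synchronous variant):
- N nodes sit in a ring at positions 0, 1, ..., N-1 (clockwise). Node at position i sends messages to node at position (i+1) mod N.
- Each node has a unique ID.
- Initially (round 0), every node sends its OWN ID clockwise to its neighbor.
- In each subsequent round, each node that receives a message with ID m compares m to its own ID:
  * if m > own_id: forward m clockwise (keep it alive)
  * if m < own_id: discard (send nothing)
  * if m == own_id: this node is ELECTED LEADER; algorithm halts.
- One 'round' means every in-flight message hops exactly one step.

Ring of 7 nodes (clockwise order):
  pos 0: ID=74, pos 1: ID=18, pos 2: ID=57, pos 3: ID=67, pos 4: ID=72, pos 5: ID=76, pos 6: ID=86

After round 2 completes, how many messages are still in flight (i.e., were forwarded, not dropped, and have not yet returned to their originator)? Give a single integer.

Answer: 2

Derivation:
Round 1: pos1(id18) recv 74: fwd; pos2(id57) recv 18: drop; pos3(id67) recv 57: drop; pos4(id72) recv 67: drop; pos5(id76) recv 72: drop; pos6(id86) recv 76: drop; pos0(id74) recv 86: fwd
Round 2: pos2(id57) recv 74: fwd; pos1(id18) recv 86: fwd
After round 2: 2 messages still in flight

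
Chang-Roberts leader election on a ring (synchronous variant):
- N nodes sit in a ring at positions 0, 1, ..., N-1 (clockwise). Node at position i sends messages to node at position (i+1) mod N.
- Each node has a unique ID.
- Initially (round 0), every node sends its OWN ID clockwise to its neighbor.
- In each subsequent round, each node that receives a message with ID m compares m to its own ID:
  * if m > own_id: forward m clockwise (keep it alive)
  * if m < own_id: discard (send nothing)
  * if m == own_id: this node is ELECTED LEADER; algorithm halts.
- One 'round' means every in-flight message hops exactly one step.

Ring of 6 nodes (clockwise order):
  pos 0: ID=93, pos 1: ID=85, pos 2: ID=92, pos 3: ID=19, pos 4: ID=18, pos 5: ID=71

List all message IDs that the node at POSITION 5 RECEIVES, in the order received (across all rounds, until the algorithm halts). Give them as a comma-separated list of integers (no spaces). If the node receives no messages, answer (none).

Round 1: pos1(id85) recv 93: fwd; pos2(id92) recv 85: drop; pos3(id19) recv 92: fwd; pos4(id18) recv 19: fwd; pos5(id71) recv 18: drop; pos0(id93) recv 71: drop
Round 2: pos2(id92) recv 93: fwd; pos4(id18) recv 92: fwd; pos5(id71) recv 19: drop
Round 3: pos3(id19) recv 93: fwd; pos5(id71) recv 92: fwd
Round 4: pos4(id18) recv 93: fwd; pos0(id93) recv 92: drop
Round 5: pos5(id71) recv 93: fwd
Round 6: pos0(id93) recv 93: ELECTED

Answer: 18,19,92,93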